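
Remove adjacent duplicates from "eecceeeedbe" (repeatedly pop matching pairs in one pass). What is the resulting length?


Input: eecceeeedbe
Stack-based adjacent duplicate removal:
  Read 'e': push. Stack: e
  Read 'e': matches stack top 'e' => pop. Stack: (empty)
  Read 'c': push. Stack: c
  Read 'c': matches stack top 'c' => pop. Stack: (empty)
  Read 'e': push. Stack: e
  Read 'e': matches stack top 'e' => pop. Stack: (empty)
  Read 'e': push. Stack: e
  Read 'e': matches stack top 'e' => pop. Stack: (empty)
  Read 'd': push. Stack: d
  Read 'b': push. Stack: db
  Read 'e': push. Stack: dbe
Final stack: "dbe" (length 3)

3


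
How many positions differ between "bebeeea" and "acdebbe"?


Comparing "bebeeea" and "acdebbe" position by position:
  Position 0: 'b' vs 'a' => DIFFER
  Position 1: 'e' vs 'c' => DIFFER
  Position 2: 'b' vs 'd' => DIFFER
  Position 3: 'e' vs 'e' => same
  Position 4: 'e' vs 'b' => DIFFER
  Position 5: 'e' vs 'b' => DIFFER
  Position 6: 'a' vs 'e' => DIFFER
Positions that differ: 6

6


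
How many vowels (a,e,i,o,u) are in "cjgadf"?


Input: cjgadf
Checking each character:
  'c' at position 0: consonant
  'j' at position 1: consonant
  'g' at position 2: consonant
  'a' at position 3: vowel (running total: 1)
  'd' at position 4: consonant
  'f' at position 5: consonant
Total vowels: 1

1


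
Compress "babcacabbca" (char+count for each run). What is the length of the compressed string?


Input: babcacabbca
Runs:
  'b' x 1 => "b1"
  'a' x 1 => "a1"
  'b' x 1 => "b1"
  'c' x 1 => "c1"
  'a' x 1 => "a1"
  'c' x 1 => "c1"
  'a' x 1 => "a1"
  'b' x 2 => "b2"
  'c' x 1 => "c1"
  'a' x 1 => "a1"
Compressed: "b1a1b1c1a1c1a1b2c1a1"
Compressed length: 20

20


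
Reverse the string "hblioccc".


Input: hblioccc
Reading characters right to left:
  Position 7: 'c'
  Position 6: 'c'
  Position 5: 'c'
  Position 4: 'o'
  Position 3: 'i'
  Position 2: 'l'
  Position 1: 'b'
  Position 0: 'h'
Reversed: cccoilbh

cccoilbh


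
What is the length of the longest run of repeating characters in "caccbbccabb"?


Input: "caccbbccabb"
Scanning for longest run:
  Position 1 ('a'): new char, reset run to 1
  Position 2 ('c'): new char, reset run to 1
  Position 3 ('c'): continues run of 'c', length=2
  Position 4 ('b'): new char, reset run to 1
  Position 5 ('b'): continues run of 'b', length=2
  Position 6 ('c'): new char, reset run to 1
  Position 7 ('c'): continues run of 'c', length=2
  Position 8 ('a'): new char, reset run to 1
  Position 9 ('b'): new char, reset run to 1
  Position 10 ('b'): continues run of 'b', length=2
Longest run: 'c' with length 2

2


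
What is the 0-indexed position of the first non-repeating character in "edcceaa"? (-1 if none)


Input: edcceaa
Character frequencies:
  'a': 2
  'c': 2
  'd': 1
  'e': 2
Scanning left to right for freq == 1:
  Position 0 ('e'): freq=2, skip
  Position 1 ('d'): unique! => answer = 1

1


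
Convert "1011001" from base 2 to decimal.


Input: "1011001" in base 2
Positional expansion:
  Digit '1' (value 1) x 2^6 = 64
  Digit '0' (value 0) x 2^5 = 0
  Digit '1' (value 1) x 2^4 = 16
  Digit '1' (value 1) x 2^3 = 8
  Digit '0' (value 0) x 2^2 = 0
  Digit '0' (value 0) x 2^1 = 0
  Digit '1' (value 1) x 2^0 = 1
Sum = 89

89


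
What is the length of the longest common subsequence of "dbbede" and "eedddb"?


LCS of "dbbede" and "eedddb"
DP table:
           e    e    d    d    d    b
      0    0    0    0    0    0    0
  d   0    0    0    1    1    1    1
  b   0    0    0    1    1    1    2
  b   0    0    0    1    1    1    2
  e   0    1    1    1    1    1    2
  d   0    1    1    2    2    2    2
  e   0    1    2    2    2    2    2
LCS length = dp[6][6] = 2

2


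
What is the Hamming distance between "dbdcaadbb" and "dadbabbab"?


Comparing "dbdcaadbb" and "dadbabbab" position by position:
  Position 0: 'd' vs 'd' => same
  Position 1: 'b' vs 'a' => differ
  Position 2: 'd' vs 'd' => same
  Position 3: 'c' vs 'b' => differ
  Position 4: 'a' vs 'a' => same
  Position 5: 'a' vs 'b' => differ
  Position 6: 'd' vs 'b' => differ
  Position 7: 'b' vs 'a' => differ
  Position 8: 'b' vs 'b' => same
Total differences (Hamming distance): 5

5


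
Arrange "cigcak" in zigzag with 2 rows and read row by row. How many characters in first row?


Zigzag "cigcak" into 2 rows:
Placing characters:
  'c' => row 0
  'i' => row 1
  'g' => row 0
  'c' => row 1
  'a' => row 0
  'k' => row 1
Rows:
  Row 0: "cga"
  Row 1: "ick"
First row length: 3

3


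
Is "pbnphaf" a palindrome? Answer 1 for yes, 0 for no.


Input: pbnphaf
Reversed: fahpnbp
  Compare pos 0 ('p') with pos 6 ('f'): MISMATCH
  Compare pos 1 ('b') with pos 5 ('a'): MISMATCH
  Compare pos 2 ('n') with pos 4 ('h'): MISMATCH
Result: not a palindrome

0


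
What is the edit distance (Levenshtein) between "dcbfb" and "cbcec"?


Computing edit distance: "dcbfb" -> "cbcec"
DP table:
           c    b    c    e    c
      0    1    2    3    4    5
  d   1    1    2    3    4    5
  c   2    1    2    2    3    4
  b   3    2    1    2    3    4
  f   4    3    2    2    3    4
  b   5    4    3    3    3    4
Edit distance = dp[5][5] = 4

4


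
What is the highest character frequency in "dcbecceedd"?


Input: dcbecceedd
Character counts:
  'b': 1
  'c': 3
  'd': 3
  'e': 3
Maximum frequency: 3

3


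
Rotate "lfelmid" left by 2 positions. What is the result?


Input: "lfelmid", rotate left by 2
First 2 characters: "lf"
Remaining characters: "elmid"
Concatenate remaining + first: "elmid" + "lf" = "elmidlf"

elmidlf


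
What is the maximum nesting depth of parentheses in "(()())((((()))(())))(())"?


Input: "(()())((((()))(())))(())"
Tracking depth:
  Position 0 '(': depth becomes 1
  Position 1 '(': depth becomes 2
  Position 2 ')': depth becomes 1
  Position 3 '(': depth becomes 2
  Position 4 ')': depth becomes 1
  Position 5 ')': depth becomes 0
  Position 6 '(': depth becomes 1
  Position 7 '(': depth becomes 2
  Position 8 '(': depth becomes 3
  Position 9 '(': depth becomes 4
  Position 10 '(': depth becomes 5
  Position 11 ')': depth becomes 4
  Position 12 ')': depth becomes 3
  Position 13 ')': depth becomes 2
  Position 14 '(': depth becomes 3
  Position 15 '(': depth becomes 4
  Position 16 ')': depth becomes 3
  Position 17 ')': depth becomes 2
  Position 18 ')': depth becomes 1
  Position 19 ')': depth becomes 0
  Position 20 '(': depth becomes 1
  Position 21 '(': depth becomes 2
  Position 22 ')': depth becomes 1
  Position 23 ')': depth becomes 0
Maximum depth reached: 5

5


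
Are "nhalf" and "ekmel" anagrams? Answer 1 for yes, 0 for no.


Strings: "nhalf", "ekmel"
Sorted first:  afhln
Sorted second: eeklm
Differ at position 0: 'a' vs 'e' => not anagrams

0


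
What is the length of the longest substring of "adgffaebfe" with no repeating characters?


Input: "adgffaebfe"
Sliding window (track last position of each char):
  Position 0 ('a'): window [0,0] length 1 -- new best
  Position 1 ('d'): window [0,1] length 2 -- new best
  Position 2 ('g'): window [0,2] length 3 -- new best
  Position 3 ('f'): window [0,3] length 4 -- new best
  Position 4 ('f'): repeat (last at 3), move window start to 4
  Position 4 ('f'): window [4,4] length 1
  Position 5 ('a'): window [4,5] length 2
  Position 6 ('e'): window [4,6] length 3
  Position 7 ('b'): window [4,7] length 4
  Position 8 ('f'): repeat (last at 4), move window start to 5
  Position 8 ('f'): window [5,8] length 4
  Position 9 ('e'): repeat (last at 6), move window start to 7
  Position 9 ('e'): window [7,9] length 3
Longest substring with no repeats: "adgf" with length 4

4


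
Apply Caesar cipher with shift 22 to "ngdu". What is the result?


Caesar cipher: shift "ngdu" by 22
  'n' (pos 13) + 22 = pos 9 = 'j'
  'g' (pos 6) + 22 = pos 2 = 'c'
  'd' (pos 3) + 22 = pos 25 = 'z'
  'u' (pos 20) + 22 = pos 16 = 'q'
Result: jczq

jczq


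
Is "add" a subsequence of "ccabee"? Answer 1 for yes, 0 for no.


Check if "add" is a subsequence of "ccabee"
Greedy scan:
  Position 0 ('c'): no match needed
  Position 1 ('c'): no match needed
  Position 2 ('a'): matches sub[0] = 'a'
  Position 3 ('b'): no match needed
  Position 4 ('e'): no match needed
  Position 5 ('e'): no match needed
Only matched 1/3 characters => not a subsequence

0


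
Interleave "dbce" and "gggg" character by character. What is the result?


Interleaving "dbce" and "gggg":
  Position 0: 'd' from first, 'g' from second => "dg"
  Position 1: 'b' from first, 'g' from second => "bg"
  Position 2: 'c' from first, 'g' from second => "cg"
  Position 3: 'e' from first, 'g' from second => "eg"
Result: dgbgcgeg

dgbgcgeg


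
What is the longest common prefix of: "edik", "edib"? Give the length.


Words: edik, edib
  Position 0: all 'e' => match
  Position 1: all 'd' => match
  Position 2: all 'i' => match
  Position 3: ('k', 'b') => mismatch, stop
LCP = "edi" (length 3)

3


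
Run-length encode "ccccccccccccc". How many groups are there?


Input: ccccccccccccc
Scanning for consecutive runs:
  Group 1: 'c' x 13 (positions 0-12)
Total groups: 1

1


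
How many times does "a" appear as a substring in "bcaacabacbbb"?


Searching for "a" in "bcaacabacbbb"
Scanning each position:
  Position 0: "b" => no
  Position 1: "c" => no
  Position 2: "a" => MATCH
  Position 3: "a" => MATCH
  Position 4: "c" => no
  Position 5: "a" => MATCH
  Position 6: "b" => no
  Position 7: "a" => MATCH
  Position 8: "c" => no
  Position 9: "b" => no
  Position 10: "b" => no
  Position 11: "b" => no
Total occurrences: 4

4


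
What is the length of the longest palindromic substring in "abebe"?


Input: "abebe"
Checking substrings for palindromes:
  [1:4] "beb" (len 3) => palindrome
  [2:5] "ebe" (len 3) => palindrome
Longest palindromic substring: "beb" with length 3

3


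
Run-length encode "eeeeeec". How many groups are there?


Input: eeeeeec
Scanning for consecutive runs:
  Group 1: 'e' x 6 (positions 0-5)
  Group 2: 'c' x 1 (positions 6-6)
Total groups: 2

2


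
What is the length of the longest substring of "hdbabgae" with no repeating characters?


Input: "hdbabgae"
Sliding window (track last position of each char):
  Position 0 ('h'): window [0,0] length 1 -- new best
  Position 1 ('d'): window [0,1] length 2 -- new best
  Position 2 ('b'): window [0,2] length 3 -- new best
  Position 3 ('a'): window [0,3] length 4 -- new best
  Position 4 ('b'): repeat (last at 2), move window start to 3
  Position 4 ('b'): window [3,4] length 2
  Position 5 ('g'): window [3,5] length 3
  Position 6 ('a'): repeat (last at 3), move window start to 4
  Position 6 ('a'): window [4,6] length 3
  Position 7 ('e'): window [4,7] length 4
Longest substring with no repeats: "hdba" with length 4

4


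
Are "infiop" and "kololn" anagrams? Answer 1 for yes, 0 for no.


Strings: "infiop", "kololn"
Sorted first:  fiinop
Sorted second: kllnoo
Differ at position 0: 'f' vs 'k' => not anagrams

0


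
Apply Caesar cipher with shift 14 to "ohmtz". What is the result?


Caesar cipher: shift "ohmtz" by 14
  'o' (pos 14) + 14 = pos 2 = 'c'
  'h' (pos 7) + 14 = pos 21 = 'v'
  'm' (pos 12) + 14 = pos 0 = 'a'
  't' (pos 19) + 14 = pos 7 = 'h'
  'z' (pos 25) + 14 = pos 13 = 'n'
Result: cvahn

cvahn


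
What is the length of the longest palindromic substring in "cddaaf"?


Input: "cddaaf"
Checking substrings for palindromes:
  [1:3] "dd" (len 2) => palindrome
  [3:5] "aa" (len 2) => palindrome
Longest palindromic substring: "dd" with length 2

2


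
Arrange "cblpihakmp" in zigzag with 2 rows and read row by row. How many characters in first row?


Zigzag "cblpihakmp" into 2 rows:
Placing characters:
  'c' => row 0
  'b' => row 1
  'l' => row 0
  'p' => row 1
  'i' => row 0
  'h' => row 1
  'a' => row 0
  'k' => row 1
  'm' => row 0
  'p' => row 1
Rows:
  Row 0: "cliam"
  Row 1: "bphkp"
First row length: 5

5


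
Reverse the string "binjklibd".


Input: binjklibd
Reading characters right to left:
  Position 8: 'd'
  Position 7: 'b'
  Position 6: 'i'
  Position 5: 'l'
  Position 4: 'k'
  Position 3: 'j'
  Position 2: 'n'
  Position 1: 'i'
  Position 0: 'b'
Reversed: dbilkjnib

dbilkjnib


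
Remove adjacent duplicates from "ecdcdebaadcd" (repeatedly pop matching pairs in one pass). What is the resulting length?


Input: ecdcdebaadcd
Stack-based adjacent duplicate removal:
  Read 'e': push. Stack: e
  Read 'c': push. Stack: ec
  Read 'd': push. Stack: ecd
  Read 'c': push. Stack: ecdc
  Read 'd': push. Stack: ecdcd
  Read 'e': push. Stack: ecdcde
  Read 'b': push. Stack: ecdcdeb
  Read 'a': push. Stack: ecdcdeba
  Read 'a': matches stack top 'a' => pop. Stack: ecdcdeb
  Read 'd': push. Stack: ecdcdebd
  Read 'c': push. Stack: ecdcdebdc
  Read 'd': push. Stack: ecdcdebdcd
Final stack: "ecdcdebdcd" (length 10)

10


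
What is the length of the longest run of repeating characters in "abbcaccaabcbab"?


Input: "abbcaccaabcbab"
Scanning for longest run:
  Position 1 ('b'): new char, reset run to 1
  Position 2 ('b'): continues run of 'b', length=2
  Position 3 ('c'): new char, reset run to 1
  Position 4 ('a'): new char, reset run to 1
  Position 5 ('c'): new char, reset run to 1
  Position 6 ('c'): continues run of 'c', length=2
  Position 7 ('a'): new char, reset run to 1
  Position 8 ('a'): continues run of 'a', length=2
  Position 9 ('b'): new char, reset run to 1
  Position 10 ('c'): new char, reset run to 1
  Position 11 ('b'): new char, reset run to 1
  Position 12 ('a'): new char, reset run to 1
  Position 13 ('b'): new char, reset run to 1
Longest run: 'b' with length 2

2


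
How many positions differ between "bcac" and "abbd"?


Comparing "bcac" and "abbd" position by position:
  Position 0: 'b' vs 'a' => DIFFER
  Position 1: 'c' vs 'b' => DIFFER
  Position 2: 'a' vs 'b' => DIFFER
  Position 3: 'c' vs 'd' => DIFFER
Positions that differ: 4

4


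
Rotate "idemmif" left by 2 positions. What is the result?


Input: "idemmif", rotate left by 2
First 2 characters: "id"
Remaining characters: "emmif"
Concatenate remaining + first: "emmif" + "id" = "emmifid"

emmifid


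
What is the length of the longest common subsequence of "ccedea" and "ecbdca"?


LCS of "ccedea" and "ecbdca"
DP table:
           e    c    b    d    c    a
      0    0    0    0    0    0    0
  c   0    0    1    1    1    1    1
  c   0    0    1    1    1    2    2
  e   0    1    1    1    1    2    2
  d   0    1    1    1    2    2    2
  e   0    1    1    1    2    2    2
  a   0    1    1    1    2    2    3
LCS length = dp[6][6] = 3

3


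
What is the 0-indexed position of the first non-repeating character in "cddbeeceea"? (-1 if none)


Input: cddbeeceea
Character frequencies:
  'a': 1
  'b': 1
  'c': 2
  'd': 2
  'e': 4
Scanning left to right for freq == 1:
  Position 0 ('c'): freq=2, skip
  Position 1 ('d'): freq=2, skip
  Position 2 ('d'): freq=2, skip
  Position 3 ('b'): unique! => answer = 3

3


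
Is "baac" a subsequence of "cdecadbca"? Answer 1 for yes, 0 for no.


Check if "baac" is a subsequence of "cdecadbca"
Greedy scan:
  Position 0 ('c'): no match needed
  Position 1 ('d'): no match needed
  Position 2 ('e'): no match needed
  Position 3 ('c'): no match needed
  Position 4 ('a'): no match needed
  Position 5 ('d'): no match needed
  Position 6 ('b'): matches sub[0] = 'b'
  Position 7 ('c'): no match needed
  Position 8 ('a'): matches sub[1] = 'a'
Only matched 2/4 characters => not a subsequence

0


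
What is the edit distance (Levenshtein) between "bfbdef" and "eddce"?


Computing edit distance: "bfbdef" -> "eddce"
DP table:
           e    d    d    c    e
      0    1    2    3    4    5
  b   1    1    2    3    4    5
  f   2    2    2    3    4    5
  b   3    3    3    3    4    5
  d   4    4    3    3    4    5
  e   5    4    4    4    4    4
  f   6    5    5    5    5    5
Edit distance = dp[6][5] = 5

5


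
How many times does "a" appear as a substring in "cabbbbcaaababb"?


Searching for "a" in "cabbbbcaaababb"
Scanning each position:
  Position 0: "c" => no
  Position 1: "a" => MATCH
  Position 2: "b" => no
  Position 3: "b" => no
  Position 4: "b" => no
  Position 5: "b" => no
  Position 6: "c" => no
  Position 7: "a" => MATCH
  Position 8: "a" => MATCH
  Position 9: "a" => MATCH
  Position 10: "b" => no
  Position 11: "a" => MATCH
  Position 12: "b" => no
  Position 13: "b" => no
Total occurrences: 5

5


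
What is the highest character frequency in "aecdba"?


Input: aecdba
Character counts:
  'a': 2
  'b': 1
  'c': 1
  'd': 1
  'e': 1
Maximum frequency: 2

2


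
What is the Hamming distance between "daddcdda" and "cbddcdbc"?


Comparing "daddcdda" and "cbddcdbc" position by position:
  Position 0: 'd' vs 'c' => differ
  Position 1: 'a' vs 'b' => differ
  Position 2: 'd' vs 'd' => same
  Position 3: 'd' vs 'd' => same
  Position 4: 'c' vs 'c' => same
  Position 5: 'd' vs 'd' => same
  Position 6: 'd' vs 'b' => differ
  Position 7: 'a' vs 'c' => differ
Total differences (Hamming distance): 4

4


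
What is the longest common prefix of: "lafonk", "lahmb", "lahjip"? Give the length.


Words: lafonk, lahmb, lahjip
  Position 0: all 'l' => match
  Position 1: all 'a' => match
  Position 2: ('f', 'h', 'h') => mismatch, stop
LCP = "la" (length 2)

2


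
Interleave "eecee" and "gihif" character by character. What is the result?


Interleaving "eecee" and "gihif":
  Position 0: 'e' from first, 'g' from second => "eg"
  Position 1: 'e' from first, 'i' from second => "ei"
  Position 2: 'c' from first, 'h' from second => "ch"
  Position 3: 'e' from first, 'i' from second => "ei"
  Position 4: 'e' from first, 'f' from second => "ef"
Result: egeicheief

egeicheief


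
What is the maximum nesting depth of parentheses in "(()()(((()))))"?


Input: "(()()(((()))))"
Tracking depth:
  Position 0 '(': depth becomes 1
  Position 1 '(': depth becomes 2
  Position 2 ')': depth becomes 1
  Position 3 '(': depth becomes 2
  Position 4 ')': depth becomes 1
  Position 5 '(': depth becomes 2
  Position 6 '(': depth becomes 3
  Position 7 '(': depth becomes 4
  Position 8 '(': depth becomes 5
  Position 9 ')': depth becomes 4
  Position 10 ')': depth becomes 3
  Position 11 ')': depth becomes 2
  Position 12 ')': depth becomes 1
  Position 13 ')': depth becomes 0
Maximum depth reached: 5

5


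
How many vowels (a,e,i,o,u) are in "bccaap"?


Input: bccaap
Checking each character:
  'b' at position 0: consonant
  'c' at position 1: consonant
  'c' at position 2: consonant
  'a' at position 3: vowel (running total: 1)
  'a' at position 4: vowel (running total: 2)
  'p' at position 5: consonant
Total vowels: 2

2


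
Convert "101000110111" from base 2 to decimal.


Input: "101000110111" in base 2
Positional expansion:
  Digit '1' (value 1) x 2^11 = 2048
  Digit '0' (value 0) x 2^10 = 0
  Digit '1' (value 1) x 2^9 = 512
  Digit '0' (value 0) x 2^8 = 0
  Digit '0' (value 0) x 2^7 = 0
  Digit '0' (value 0) x 2^6 = 0
  Digit '1' (value 1) x 2^5 = 32
  Digit '1' (value 1) x 2^4 = 16
  Digit '0' (value 0) x 2^3 = 0
  Digit '1' (value 1) x 2^2 = 4
  Digit '1' (value 1) x 2^1 = 2
  Digit '1' (value 1) x 2^0 = 1
Sum = 2615

2615


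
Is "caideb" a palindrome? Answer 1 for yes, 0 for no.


Input: caideb
Reversed: bediac
  Compare pos 0 ('c') with pos 5 ('b'): MISMATCH
  Compare pos 1 ('a') with pos 4 ('e'): MISMATCH
  Compare pos 2 ('i') with pos 3 ('d'): MISMATCH
Result: not a palindrome

0


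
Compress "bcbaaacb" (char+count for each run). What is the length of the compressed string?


Input: bcbaaacb
Runs:
  'b' x 1 => "b1"
  'c' x 1 => "c1"
  'b' x 1 => "b1"
  'a' x 3 => "a3"
  'c' x 1 => "c1"
  'b' x 1 => "b1"
Compressed: "b1c1b1a3c1b1"
Compressed length: 12

12


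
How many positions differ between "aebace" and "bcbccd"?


Comparing "aebace" and "bcbccd" position by position:
  Position 0: 'a' vs 'b' => DIFFER
  Position 1: 'e' vs 'c' => DIFFER
  Position 2: 'b' vs 'b' => same
  Position 3: 'a' vs 'c' => DIFFER
  Position 4: 'c' vs 'c' => same
  Position 5: 'e' vs 'd' => DIFFER
Positions that differ: 4

4


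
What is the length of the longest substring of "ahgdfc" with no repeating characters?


Input: "ahgdfc"
Sliding window (track last position of each char):
  Position 0 ('a'): window [0,0] length 1 -- new best
  Position 1 ('h'): window [0,1] length 2 -- new best
  Position 2 ('g'): window [0,2] length 3 -- new best
  Position 3 ('d'): window [0,3] length 4 -- new best
  Position 4 ('f'): window [0,4] length 5 -- new best
  Position 5 ('c'): window [0,5] length 6 -- new best
Longest substring with no repeats: "ahgdfc" with length 6

6


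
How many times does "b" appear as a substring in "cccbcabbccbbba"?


Searching for "b" in "cccbcabbccbbba"
Scanning each position:
  Position 0: "c" => no
  Position 1: "c" => no
  Position 2: "c" => no
  Position 3: "b" => MATCH
  Position 4: "c" => no
  Position 5: "a" => no
  Position 6: "b" => MATCH
  Position 7: "b" => MATCH
  Position 8: "c" => no
  Position 9: "c" => no
  Position 10: "b" => MATCH
  Position 11: "b" => MATCH
  Position 12: "b" => MATCH
  Position 13: "a" => no
Total occurrences: 6

6


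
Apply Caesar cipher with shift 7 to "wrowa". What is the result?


Caesar cipher: shift "wrowa" by 7
  'w' (pos 22) + 7 = pos 3 = 'd'
  'r' (pos 17) + 7 = pos 24 = 'y'
  'o' (pos 14) + 7 = pos 21 = 'v'
  'w' (pos 22) + 7 = pos 3 = 'd'
  'a' (pos 0) + 7 = pos 7 = 'h'
Result: dyvdh

dyvdh


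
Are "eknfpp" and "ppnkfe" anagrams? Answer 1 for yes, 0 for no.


Strings: "eknfpp", "ppnkfe"
Sorted first:  efknpp
Sorted second: efknpp
Sorted forms match => anagrams

1


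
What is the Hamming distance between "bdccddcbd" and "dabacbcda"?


Comparing "bdccddcbd" and "dabacbcda" position by position:
  Position 0: 'b' vs 'd' => differ
  Position 1: 'd' vs 'a' => differ
  Position 2: 'c' vs 'b' => differ
  Position 3: 'c' vs 'a' => differ
  Position 4: 'd' vs 'c' => differ
  Position 5: 'd' vs 'b' => differ
  Position 6: 'c' vs 'c' => same
  Position 7: 'b' vs 'd' => differ
  Position 8: 'd' vs 'a' => differ
Total differences (Hamming distance): 8

8


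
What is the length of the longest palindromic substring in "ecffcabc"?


Input: "ecffcabc"
Checking substrings for palindromes:
  [1:5] "cffc" (len 4) => palindrome
  [2:4] "ff" (len 2) => palindrome
Longest palindromic substring: "cffc" with length 4

4


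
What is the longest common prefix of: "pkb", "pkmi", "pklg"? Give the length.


Words: pkb, pkmi, pklg
  Position 0: all 'p' => match
  Position 1: all 'k' => match
  Position 2: ('b', 'm', 'l') => mismatch, stop
LCP = "pk" (length 2)

2


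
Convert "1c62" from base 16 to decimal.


Input: "1c62" in base 16
Positional expansion:
  Digit '1' (value 1) x 16^3 = 4096
  Digit 'c' (value 12) x 16^2 = 3072
  Digit '6' (value 6) x 16^1 = 96
  Digit '2' (value 2) x 16^0 = 2
Sum = 7266

7266


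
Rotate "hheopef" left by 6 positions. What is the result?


Input: "hheopef", rotate left by 6
First 6 characters: "hheope"
Remaining characters: "f"
Concatenate remaining + first: "f" + "hheope" = "fhheope"

fhheope


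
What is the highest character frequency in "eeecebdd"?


Input: eeecebdd
Character counts:
  'b': 1
  'c': 1
  'd': 2
  'e': 4
Maximum frequency: 4

4


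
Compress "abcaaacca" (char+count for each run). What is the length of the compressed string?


Input: abcaaacca
Runs:
  'a' x 1 => "a1"
  'b' x 1 => "b1"
  'c' x 1 => "c1"
  'a' x 3 => "a3"
  'c' x 2 => "c2"
  'a' x 1 => "a1"
Compressed: "a1b1c1a3c2a1"
Compressed length: 12

12


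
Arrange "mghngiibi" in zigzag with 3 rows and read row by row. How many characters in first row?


Zigzag "mghngiibi" into 3 rows:
Placing characters:
  'm' => row 0
  'g' => row 1
  'h' => row 2
  'n' => row 1
  'g' => row 0
  'i' => row 1
  'i' => row 2
  'b' => row 1
  'i' => row 0
Rows:
  Row 0: "mgi"
  Row 1: "gnib"
  Row 2: "hi"
First row length: 3

3


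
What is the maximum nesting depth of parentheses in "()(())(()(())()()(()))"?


Input: "()(())(()(())()()(()))"
Tracking depth:
  Position 0 '(': depth becomes 1
  Position 1 ')': depth becomes 0
  Position 2 '(': depth becomes 1
  Position 3 '(': depth becomes 2
  Position 4 ')': depth becomes 1
  Position 5 ')': depth becomes 0
  Position 6 '(': depth becomes 1
  Position 7 '(': depth becomes 2
  Position 8 ')': depth becomes 1
  Position 9 '(': depth becomes 2
  Position 10 '(': depth becomes 3
  Position 11 ')': depth becomes 2
  Position 12 ')': depth becomes 1
  Position 13 '(': depth becomes 2
  Position 14 ')': depth becomes 1
  Position 15 '(': depth becomes 2
  Position 16 ')': depth becomes 1
  Position 17 '(': depth becomes 2
  Position 18 '(': depth becomes 3
  Position 19 ')': depth becomes 2
  Position 20 ')': depth becomes 1
  Position 21 ')': depth becomes 0
Maximum depth reached: 3

3


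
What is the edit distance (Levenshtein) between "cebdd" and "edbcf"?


Computing edit distance: "cebdd" -> "edbcf"
DP table:
           e    d    b    c    f
      0    1    2    3    4    5
  c   1    1    2    3    3    4
  e   2    1    2    3    4    4
  b   3    2    2    2    3    4
  d   4    3    2    3    3    4
  d   5    4    3    3    4    4
Edit distance = dp[5][5] = 4

4


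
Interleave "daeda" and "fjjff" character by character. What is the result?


Interleaving "daeda" and "fjjff":
  Position 0: 'd' from first, 'f' from second => "df"
  Position 1: 'a' from first, 'j' from second => "aj"
  Position 2: 'e' from first, 'j' from second => "ej"
  Position 3: 'd' from first, 'f' from second => "df"
  Position 4: 'a' from first, 'f' from second => "af"
Result: dfajejdfaf

dfajejdfaf


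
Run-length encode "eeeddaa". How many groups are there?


Input: eeeddaa
Scanning for consecutive runs:
  Group 1: 'e' x 3 (positions 0-2)
  Group 2: 'd' x 2 (positions 3-4)
  Group 3: 'a' x 2 (positions 5-6)
Total groups: 3

3


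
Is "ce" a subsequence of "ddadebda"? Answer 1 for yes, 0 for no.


Check if "ce" is a subsequence of "ddadebda"
Greedy scan:
  Position 0 ('d'): no match needed
  Position 1 ('d'): no match needed
  Position 2 ('a'): no match needed
  Position 3 ('d'): no match needed
  Position 4 ('e'): no match needed
  Position 5 ('b'): no match needed
  Position 6 ('d'): no match needed
  Position 7 ('a'): no match needed
Only matched 0/2 characters => not a subsequence

0


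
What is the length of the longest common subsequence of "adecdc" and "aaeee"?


LCS of "adecdc" and "aaeee"
DP table:
           a    a    e    e    e
      0    0    0    0    0    0
  a   0    1    1    1    1    1
  d   0    1    1    1    1    1
  e   0    1    1    2    2    2
  c   0    1    1    2    2    2
  d   0    1    1    2    2    2
  c   0    1    1    2    2    2
LCS length = dp[6][5] = 2

2


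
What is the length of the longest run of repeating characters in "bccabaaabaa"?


Input: "bccabaaabaa"
Scanning for longest run:
  Position 1 ('c'): new char, reset run to 1
  Position 2 ('c'): continues run of 'c', length=2
  Position 3 ('a'): new char, reset run to 1
  Position 4 ('b'): new char, reset run to 1
  Position 5 ('a'): new char, reset run to 1
  Position 6 ('a'): continues run of 'a', length=2
  Position 7 ('a'): continues run of 'a', length=3
  Position 8 ('b'): new char, reset run to 1
  Position 9 ('a'): new char, reset run to 1
  Position 10 ('a'): continues run of 'a', length=2
Longest run: 'a' with length 3

3


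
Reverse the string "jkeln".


Input: jkeln
Reading characters right to left:
  Position 4: 'n'
  Position 3: 'l'
  Position 2: 'e'
  Position 1: 'k'
  Position 0: 'j'
Reversed: nlekj

nlekj


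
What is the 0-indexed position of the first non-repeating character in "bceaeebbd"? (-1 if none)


Input: bceaeebbd
Character frequencies:
  'a': 1
  'b': 3
  'c': 1
  'd': 1
  'e': 3
Scanning left to right for freq == 1:
  Position 0 ('b'): freq=3, skip
  Position 1 ('c'): unique! => answer = 1

1


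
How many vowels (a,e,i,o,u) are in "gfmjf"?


Input: gfmjf
Checking each character:
  'g' at position 0: consonant
  'f' at position 1: consonant
  'm' at position 2: consonant
  'j' at position 3: consonant
  'f' at position 4: consonant
Total vowels: 0

0


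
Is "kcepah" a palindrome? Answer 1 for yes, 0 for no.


Input: kcepah
Reversed: hapeck
  Compare pos 0 ('k') with pos 5 ('h'): MISMATCH
  Compare pos 1 ('c') with pos 4 ('a'): MISMATCH
  Compare pos 2 ('e') with pos 3 ('p'): MISMATCH
Result: not a palindrome

0


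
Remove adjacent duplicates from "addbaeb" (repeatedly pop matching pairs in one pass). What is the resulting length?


Input: addbaeb
Stack-based adjacent duplicate removal:
  Read 'a': push. Stack: a
  Read 'd': push. Stack: ad
  Read 'd': matches stack top 'd' => pop. Stack: a
  Read 'b': push. Stack: ab
  Read 'a': push. Stack: aba
  Read 'e': push. Stack: abae
  Read 'b': push. Stack: abaeb
Final stack: "abaeb" (length 5)

5


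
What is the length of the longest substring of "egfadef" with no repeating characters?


Input: "egfadef"
Sliding window (track last position of each char):
  Position 0 ('e'): window [0,0] length 1 -- new best
  Position 1 ('g'): window [0,1] length 2 -- new best
  Position 2 ('f'): window [0,2] length 3 -- new best
  Position 3 ('a'): window [0,3] length 4 -- new best
  Position 4 ('d'): window [0,4] length 5 -- new best
  Position 5 ('e'): repeat (last at 0), move window start to 1
  Position 5 ('e'): window [1,5] length 5
  Position 6 ('f'): repeat (last at 2), move window start to 3
  Position 6 ('f'): window [3,6] length 4
Longest substring with no repeats: "egfad" with length 5

5


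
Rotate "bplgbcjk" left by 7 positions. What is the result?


Input: "bplgbcjk", rotate left by 7
First 7 characters: "bplgbcj"
Remaining characters: "k"
Concatenate remaining + first: "k" + "bplgbcj" = "kbplgbcj"

kbplgbcj


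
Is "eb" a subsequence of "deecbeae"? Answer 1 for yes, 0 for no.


Check if "eb" is a subsequence of "deecbeae"
Greedy scan:
  Position 0 ('d'): no match needed
  Position 1 ('e'): matches sub[0] = 'e'
  Position 2 ('e'): no match needed
  Position 3 ('c'): no match needed
  Position 4 ('b'): matches sub[1] = 'b'
  Position 5 ('e'): no match needed
  Position 6 ('a'): no match needed
  Position 7 ('e'): no match needed
All 2 characters matched => is a subsequence

1


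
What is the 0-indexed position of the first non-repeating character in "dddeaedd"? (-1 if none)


Input: dddeaedd
Character frequencies:
  'a': 1
  'd': 5
  'e': 2
Scanning left to right for freq == 1:
  Position 0 ('d'): freq=5, skip
  Position 1 ('d'): freq=5, skip
  Position 2 ('d'): freq=5, skip
  Position 3 ('e'): freq=2, skip
  Position 4 ('a'): unique! => answer = 4

4


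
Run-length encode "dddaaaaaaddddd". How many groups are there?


Input: dddaaaaaaddddd
Scanning for consecutive runs:
  Group 1: 'd' x 3 (positions 0-2)
  Group 2: 'a' x 6 (positions 3-8)
  Group 3: 'd' x 5 (positions 9-13)
Total groups: 3

3


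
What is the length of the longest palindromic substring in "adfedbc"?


Input: "adfedbc"
Checking substrings for palindromes:
  No multi-char palindromic substrings found
Longest palindromic substring: "a" with length 1

1


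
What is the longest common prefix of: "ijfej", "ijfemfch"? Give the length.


Words: ijfej, ijfemfch
  Position 0: all 'i' => match
  Position 1: all 'j' => match
  Position 2: all 'f' => match
  Position 3: all 'e' => match
  Position 4: ('j', 'm') => mismatch, stop
LCP = "ijfe" (length 4)

4


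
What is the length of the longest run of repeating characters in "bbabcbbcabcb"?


Input: "bbabcbbcabcb"
Scanning for longest run:
  Position 1 ('b'): continues run of 'b', length=2
  Position 2 ('a'): new char, reset run to 1
  Position 3 ('b'): new char, reset run to 1
  Position 4 ('c'): new char, reset run to 1
  Position 5 ('b'): new char, reset run to 1
  Position 6 ('b'): continues run of 'b', length=2
  Position 7 ('c'): new char, reset run to 1
  Position 8 ('a'): new char, reset run to 1
  Position 9 ('b'): new char, reset run to 1
  Position 10 ('c'): new char, reset run to 1
  Position 11 ('b'): new char, reset run to 1
Longest run: 'b' with length 2

2


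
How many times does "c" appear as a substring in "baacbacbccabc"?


Searching for "c" in "baacbacbccabc"
Scanning each position:
  Position 0: "b" => no
  Position 1: "a" => no
  Position 2: "a" => no
  Position 3: "c" => MATCH
  Position 4: "b" => no
  Position 5: "a" => no
  Position 6: "c" => MATCH
  Position 7: "b" => no
  Position 8: "c" => MATCH
  Position 9: "c" => MATCH
  Position 10: "a" => no
  Position 11: "b" => no
  Position 12: "c" => MATCH
Total occurrences: 5

5


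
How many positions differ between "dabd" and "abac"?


Comparing "dabd" and "abac" position by position:
  Position 0: 'd' vs 'a' => DIFFER
  Position 1: 'a' vs 'b' => DIFFER
  Position 2: 'b' vs 'a' => DIFFER
  Position 3: 'd' vs 'c' => DIFFER
Positions that differ: 4

4


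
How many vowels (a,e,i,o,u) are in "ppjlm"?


Input: ppjlm
Checking each character:
  'p' at position 0: consonant
  'p' at position 1: consonant
  'j' at position 2: consonant
  'l' at position 3: consonant
  'm' at position 4: consonant
Total vowels: 0

0


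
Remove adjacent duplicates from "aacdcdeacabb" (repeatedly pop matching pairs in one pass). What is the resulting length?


Input: aacdcdeacabb
Stack-based adjacent duplicate removal:
  Read 'a': push. Stack: a
  Read 'a': matches stack top 'a' => pop. Stack: (empty)
  Read 'c': push. Stack: c
  Read 'd': push. Stack: cd
  Read 'c': push. Stack: cdc
  Read 'd': push. Stack: cdcd
  Read 'e': push. Stack: cdcde
  Read 'a': push. Stack: cdcdea
  Read 'c': push. Stack: cdcdeac
  Read 'a': push. Stack: cdcdeaca
  Read 'b': push. Stack: cdcdeacab
  Read 'b': matches stack top 'b' => pop. Stack: cdcdeaca
Final stack: "cdcdeaca" (length 8)

8


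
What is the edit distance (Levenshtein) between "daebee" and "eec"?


Computing edit distance: "daebee" -> "eec"
DP table:
           e    e    c
      0    1    2    3
  d   1    1    2    3
  a   2    2    2    3
  e   3    2    2    3
  b   4    3    3    3
  e   5    4    3    4
  e   6    5    4    4
Edit distance = dp[6][3] = 4

4


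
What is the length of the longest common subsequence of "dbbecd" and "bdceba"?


LCS of "dbbecd" and "bdceba"
DP table:
           b    d    c    e    b    a
      0    0    0    0    0    0    0
  d   0    0    1    1    1    1    1
  b   0    1    1    1    1    2    2
  b   0    1    1    1    1    2    2
  e   0    1    1    1    2    2    2
  c   0    1    1    2    2    2    2
  d   0    1    2    2    2    2    2
LCS length = dp[6][6] = 2

2


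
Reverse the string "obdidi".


Input: obdidi
Reading characters right to left:
  Position 5: 'i'
  Position 4: 'd'
  Position 3: 'i'
  Position 2: 'd'
  Position 1: 'b'
  Position 0: 'o'
Reversed: ididbo

ididbo


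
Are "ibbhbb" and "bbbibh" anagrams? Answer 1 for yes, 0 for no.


Strings: "ibbhbb", "bbbibh"
Sorted first:  bbbbhi
Sorted second: bbbbhi
Sorted forms match => anagrams

1


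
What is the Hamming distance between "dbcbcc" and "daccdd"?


Comparing "dbcbcc" and "daccdd" position by position:
  Position 0: 'd' vs 'd' => same
  Position 1: 'b' vs 'a' => differ
  Position 2: 'c' vs 'c' => same
  Position 3: 'b' vs 'c' => differ
  Position 4: 'c' vs 'd' => differ
  Position 5: 'c' vs 'd' => differ
Total differences (Hamming distance): 4

4


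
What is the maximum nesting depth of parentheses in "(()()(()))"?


Input: "(()()(()))"
Tracking depth:
  Position 0 '(': depth becomes 1
  Position 1 '(': depth becomes 2
  Position 2 ')': depth becomes 1
  Position 3 '(': depth becomes 2
  Position 4 ')': depth becomes 1
  Position 5 '(': depth becomes 2
  Position 6 '(': depth becomes 3
  Position 7 ')': depth becomes 2
  Position 8 ')': depth becomes 1
  Position 9 ')': depth becomes 0
Maximum depth reached: 3

3


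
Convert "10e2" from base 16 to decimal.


Input: "10e2" in base 16
Positional expansion:
  Digit '1' (value 1) x 16^3 = 4096
  Digit '0' (value 0) x 16^2 = 0
  Digit 'e' (value 14) x 16^1 = 224
  Digit '2' (value 2) x 16^0 = 2
Sum = 4322

4322


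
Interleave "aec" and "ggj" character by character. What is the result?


Interleaving "aec" and "ggj":
  Position 0: 'a' from first, 'g' from second => "ag"
  Position 1: 'e' from first, 'g' from second => "eg"
  Position 2: 'c' from first, 'j' from second => "cj"
Result: agegcj

agegcj


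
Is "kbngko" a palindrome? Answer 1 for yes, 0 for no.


Input: kbngko
Reversed: okgnbk
  Compare pos 0 ('k') with pos 5 ('o'): MISMATCH
  Compare pos 1 ('b') with pos 4 ('k'): MISMATCH
  Compare pos 2 ('n') with pos 3 ('g'): MISMATCH
Result: not a palindrome

0


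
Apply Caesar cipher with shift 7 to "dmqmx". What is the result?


Caesar cipher: shift "dmqmx" by 7
  'd' (pos 3) + 7 = pos 10 = 'k'
  'm' (pos 12) + 7 = pos 19 = 't'
  'q' (pos 16) + 7 = pos 23 = 'x'
  'm' (pos 12) + 7 = pos 19 = 't'
  'x' (pos 23) + 7 = pos 4 = 'e'
Result: ktxte

ktxte


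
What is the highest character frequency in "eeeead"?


Input: eeeead
Character counts:
  'a': 1
  'd': 1
  'e': 4
Maximum frequency: 4

4


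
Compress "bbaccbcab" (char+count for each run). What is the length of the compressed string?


Input: bbaccbcab
Runs:
  'b' x 2 => "b2"
  'a' x 1 => "a1"
  'c' x 2 => "c2"
  'b' x 1 => "b1"
  'c' x 1 => "c1"
  'a' x 1 => "a1"
  'b' x 1 => "b1"
Compressed: "b2a1c2b1c1a1b1"
Compressed length: 14

14


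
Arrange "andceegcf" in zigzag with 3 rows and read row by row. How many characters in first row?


Zigzag "andceegcf" into 3 rows:
Placing characters:
  'a' => row 0
  'n' => row 1
  'd' => row 2
  'c' => row 1
  'e' => row 0
  'e' => row 1
  'g' => row 2
  'c' => row 1
  'f' => row 0
Rows:
  Row 0: "aef"
  Row 1: "ncec"
  Row 2: "dg"
First row length: 3

3


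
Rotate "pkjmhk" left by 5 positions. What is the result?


Input: "pkjmhk", rotate left by 5
First 5 characters: "pkjmh"
Remaining characters: "k"
Concatenate remaining + first: "k" + "pkjmh" = "kpkjmh"

kpkjmh


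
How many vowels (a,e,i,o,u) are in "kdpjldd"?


Input: kdpjldd
Checking each character:
  'k' at position 0: consonant
  'd' at position 1: consonant
  'p' at position 2: consonant
  'j' at position 3: consonant
  'l' at position 4: consonant
  'd' at position 5: consonant
  'd' at position 6: consonant
Total vowels: 0

0


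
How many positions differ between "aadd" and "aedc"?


Comparing "aadd" and "aedc" position by position:
  Position 0: 'a' vs 'a' => same
  Position 1: 'a' vs 'e' => DIFFER
  Position 2: 'd' vs 'd' => same
  Position 3: 'd' vs 'c' => DIFFER
Positions that differ: 2

2


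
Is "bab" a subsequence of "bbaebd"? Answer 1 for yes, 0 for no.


Check if "bab" is a subsequence of "bbaebd"
Greedy scan:
  Position 0 ('b'): matches sub[0] = 'b'
  Position 1 ('b'): no match needed
  Position 2 ('a'): matches sub[1] = 'a'
  Position 3 ('e'): no match needed
  Position 4 ('b'): matches sub[2] = 'b'
  Position 5 ('d'): no match needed
All 3 characters matched => is a subsequence

1


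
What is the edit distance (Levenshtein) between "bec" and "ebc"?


Computing edit distance: "bec" -> "ebc"
DP table:
           e    b    c
      0    1    2    3
  b   1    1    1    2
  e   2    1    2    2
  c   3    2    2    2
Edit distance = dp[3][3] = 2

2


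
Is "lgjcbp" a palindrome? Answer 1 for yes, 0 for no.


Input: lgjcbp
Reversed: pbcjgl
  Compare pos 0 ('l') with pos 5 ('p'): MISMATCH
  Compare pos 1 ('g') with pos 4 ('b'): MISMATCH
  Compare pos 2 ('j') with pos 3 ('c'): MISMATCH
Result: not a palindrome

0


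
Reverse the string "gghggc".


Input: gghggc
Reading characters right to left:
  Position 5: 'c'
  Position 4: 'g'
  Position 3: 'g'
  Position 2: 'h'
  Position 1: 'g'
  Position 0: 'g'
Reversed: cgghgg

cgghgg
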